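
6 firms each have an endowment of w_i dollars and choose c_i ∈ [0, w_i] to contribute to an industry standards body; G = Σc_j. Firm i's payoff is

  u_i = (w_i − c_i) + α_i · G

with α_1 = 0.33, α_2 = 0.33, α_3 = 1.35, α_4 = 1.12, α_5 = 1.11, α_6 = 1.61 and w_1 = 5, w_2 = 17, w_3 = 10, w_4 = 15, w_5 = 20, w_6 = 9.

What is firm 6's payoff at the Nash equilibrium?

∂u_i/∂c_i = α_i − 1, so firm i contributes w_i if α_i > 1, else 0.
α_i > 1 for i ∈ {3, 4, 5, 6}; NE contributions (0, 0, 10, 15, 20, 9), G = 54.
u_6 = (9 − 9) + 1.61·54 = 86.94.

86.94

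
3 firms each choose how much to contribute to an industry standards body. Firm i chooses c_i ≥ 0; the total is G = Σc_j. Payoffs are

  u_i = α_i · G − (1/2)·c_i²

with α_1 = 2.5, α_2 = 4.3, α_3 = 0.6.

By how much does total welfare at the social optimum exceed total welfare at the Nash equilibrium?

Firm i's FOC: ∂u_i/∂c_i = α_i − c_i = 0, so c_i* = α_i.
NE contributions = (2.5, 4.3, 0.6); G = 7.4.
W^NE = (Σα)·G − ½Σα_i² = 7.4² − ½·25.1 = 42.21.
Planner sets c_i = Σα_j = 7.4 for every i, so G^SO = 3·7.4 = 22.2.
W^SO = (Σα)·G^SO − ½·3·(Σα)² = (3/2)·7.4² = 82.14.
Deadweight loss = W^SO − W^NE = 39.93.

39.93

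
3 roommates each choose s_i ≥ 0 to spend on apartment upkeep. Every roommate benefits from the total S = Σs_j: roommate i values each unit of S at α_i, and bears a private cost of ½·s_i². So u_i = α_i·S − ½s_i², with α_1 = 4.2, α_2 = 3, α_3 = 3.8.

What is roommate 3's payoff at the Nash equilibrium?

Roommate i's FOC: ∂u_i/∂s_i = α_i − s_i = 0, so s_i* = α_i.
NE contributions = (4.2, 3, 3.8); S = 11.
u_3 = α_3·S − ½·(s_3)² = 3.8·11 − ½·3.8² = 34.58.

34.58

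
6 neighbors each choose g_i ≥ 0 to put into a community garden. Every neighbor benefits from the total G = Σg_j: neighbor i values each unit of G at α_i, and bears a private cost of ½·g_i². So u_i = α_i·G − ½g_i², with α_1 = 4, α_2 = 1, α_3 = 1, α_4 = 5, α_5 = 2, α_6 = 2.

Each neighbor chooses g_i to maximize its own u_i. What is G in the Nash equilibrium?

Neighbor i's FOC: ∂u_i/∂g_i = α_i − g_i = 0, so g_i* = α_i.
NE contributions = (4, 1, 1, 5, 2, 2); G = 15.

15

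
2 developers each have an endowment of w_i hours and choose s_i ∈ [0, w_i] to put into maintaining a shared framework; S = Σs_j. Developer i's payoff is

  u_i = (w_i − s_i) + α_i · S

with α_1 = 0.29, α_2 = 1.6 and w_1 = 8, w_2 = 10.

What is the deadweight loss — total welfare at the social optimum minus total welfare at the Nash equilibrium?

7.12

∂u_i/∂s_i = α_i − 1, so developer i contributes w_i if α_i > 1, else 0.
α_i > 1 for i ∈ {2}; NE contributions (0, 10), S = 10.
W^NE = Σw_i − S^NE + (Σα_i)·S^NE = 18 + 0.89·10 = 26.9.
Planner: ∂(Σu_j)/∂s_i = Σα_j − 1 = 0.89 > 0, so everyone contributes w_i; S^SO = 18, W^SO = 18 + 0.89·18 = 34.02.
Deadweight loss = 7.12.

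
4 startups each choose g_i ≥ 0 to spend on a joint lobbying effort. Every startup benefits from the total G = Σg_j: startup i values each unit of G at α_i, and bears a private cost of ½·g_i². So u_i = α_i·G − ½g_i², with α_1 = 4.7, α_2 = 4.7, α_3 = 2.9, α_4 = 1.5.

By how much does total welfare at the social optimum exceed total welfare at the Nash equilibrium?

Startup i's FOC: ∂u_i/∂g_i = α_i − g_i = 0, so g_i* = α_i.
NE contributions = (4.7, 4.7, 2.9, 1.5); G = 13.8.
W^NE = (Σα)·G − ½Σα_i² = 13.8² − ½·54.84 = 163.02.
Planner sets g_i = Σα_j = 13.8 for every i, so G^SO = 4·13.8 = 55.2.
W^SO = (Σα)·G^SO − ½·4·(Σα)² = (4/2)·13.8² = 380.88.
Deadweight loss = W^SO − W^NE = 217.86.

217.86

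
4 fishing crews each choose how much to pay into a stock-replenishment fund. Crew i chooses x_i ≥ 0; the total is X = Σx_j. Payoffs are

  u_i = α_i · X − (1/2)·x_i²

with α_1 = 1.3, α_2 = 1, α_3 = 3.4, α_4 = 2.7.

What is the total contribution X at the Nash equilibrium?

8.4

Crew i's FOC: ∂u_i/∂x_i = α_i − x_i = 0, so x_i* = α_i.
NE contributions = (1.3, 1, 3.4, 2.7); X = 8.4.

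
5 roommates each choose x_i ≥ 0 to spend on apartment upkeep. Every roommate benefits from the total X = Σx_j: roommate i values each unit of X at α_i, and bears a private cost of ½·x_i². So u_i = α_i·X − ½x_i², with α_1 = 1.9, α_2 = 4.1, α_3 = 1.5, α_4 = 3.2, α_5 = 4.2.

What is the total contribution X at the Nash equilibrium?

14.9

Roommate i's FOC: ∂u_i/∂x_i = α_i − x_i = 0, so x_i* = α_i.
NE contributions = (1.9, 4.1, 1.5, 3.2, 4.2); X = 14.9.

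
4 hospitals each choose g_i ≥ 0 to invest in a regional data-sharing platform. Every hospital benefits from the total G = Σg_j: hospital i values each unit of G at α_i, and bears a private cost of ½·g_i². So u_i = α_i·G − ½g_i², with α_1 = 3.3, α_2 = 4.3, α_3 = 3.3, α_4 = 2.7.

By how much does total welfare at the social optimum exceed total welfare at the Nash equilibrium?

208.74

Hospital i's FOC: ∂u_i/∂g_i = α_i − g_i = 0, so g_i* = α_i.
NE contributions = (3.3, 4.3, 3.3, 2.7); G = 13.6.
W^NE = (Σα)·G − ½Σα_i² = 13.6² − ½·47.56 = 161.18.
Planner sets g_i = Σα_j = 13.6 for every i, so G^SO = 4·13.6 = 54.4.
W^SO = (Σα)·G^SO − ½·4·(Σα)² = (4/2)·13.6² = 369.92.
Deadweight loss = W^SO − W^NE = 208.74.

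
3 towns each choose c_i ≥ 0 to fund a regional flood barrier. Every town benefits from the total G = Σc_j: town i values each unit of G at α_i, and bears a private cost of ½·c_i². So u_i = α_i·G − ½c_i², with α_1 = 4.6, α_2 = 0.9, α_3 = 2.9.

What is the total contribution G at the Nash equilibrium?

8.4

Town i's FOC: ∂u_i/∂c_i = α_i − c_i = 0, so c_i* = α_i.
NE contributions = (4.6, 0.9, 2.9); G = 8.4.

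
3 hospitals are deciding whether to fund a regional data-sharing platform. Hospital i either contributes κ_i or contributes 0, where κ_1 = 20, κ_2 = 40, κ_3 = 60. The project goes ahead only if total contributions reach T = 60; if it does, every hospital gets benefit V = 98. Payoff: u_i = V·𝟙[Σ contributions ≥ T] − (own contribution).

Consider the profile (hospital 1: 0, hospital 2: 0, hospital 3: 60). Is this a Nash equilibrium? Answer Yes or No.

Yes

Total = 60 ≥ 60: provided.
Hospital 1 (pledges 0, payoff 98): pledging 20 → total 80, payoff 78. No gain.
Hospital 2 (pledges 0, payoff 98): pledging 40 → total 100, payoff 58. No gain.
Hospital 3 (pledges 60, payoff 38): dropping to 0 → total 0, payoff 0. No gain.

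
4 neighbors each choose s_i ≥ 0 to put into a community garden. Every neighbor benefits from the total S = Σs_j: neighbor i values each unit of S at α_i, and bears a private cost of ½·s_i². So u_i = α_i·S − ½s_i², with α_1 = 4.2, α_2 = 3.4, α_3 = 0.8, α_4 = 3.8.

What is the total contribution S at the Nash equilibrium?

12.2

Neighbor i's FOC: ∂u_i/∂s_i = α_i − s_i = 0, so s_i* = α_i.
NE contributions = (4.2, 3.4, 0.8, 3.8); S = 12.2.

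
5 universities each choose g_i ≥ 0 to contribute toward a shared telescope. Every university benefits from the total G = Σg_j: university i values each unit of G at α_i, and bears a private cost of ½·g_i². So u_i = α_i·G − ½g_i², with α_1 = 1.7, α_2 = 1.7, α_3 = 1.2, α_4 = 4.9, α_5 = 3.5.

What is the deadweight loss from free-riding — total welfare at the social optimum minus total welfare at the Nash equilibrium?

275.24

University i's FOC: ∂u_i/∂g_i = α_i − g_i = 0, so g_i* = α_i.
NE contributions = (1.7, 1.7, 1.2, 4.9, 3.5); G = 13.
W^NE = (Σα)·G − ½Σα_i² = 13² − ½·43.48 = 147.26.
Planner sets g_i = Σα_j = 13 for every i, so G^SO = 5·13 = 65.
W^SO = (Σα)·G^SO − ½·5·(Σα)² = (5/2)·13² = 422.5.
Deadweight loss = W^SO − W^NE = 275.24.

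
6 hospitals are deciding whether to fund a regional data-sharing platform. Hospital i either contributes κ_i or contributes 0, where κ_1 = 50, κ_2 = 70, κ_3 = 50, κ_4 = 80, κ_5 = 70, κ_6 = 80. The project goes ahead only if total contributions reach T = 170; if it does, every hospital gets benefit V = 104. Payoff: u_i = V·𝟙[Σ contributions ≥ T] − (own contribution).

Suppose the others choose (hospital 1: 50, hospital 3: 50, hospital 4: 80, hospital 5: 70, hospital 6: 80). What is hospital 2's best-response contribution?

0

Others' total = 330 ≥ 170; contributing adds cost 70 for no extra benefit.
Best response: 0.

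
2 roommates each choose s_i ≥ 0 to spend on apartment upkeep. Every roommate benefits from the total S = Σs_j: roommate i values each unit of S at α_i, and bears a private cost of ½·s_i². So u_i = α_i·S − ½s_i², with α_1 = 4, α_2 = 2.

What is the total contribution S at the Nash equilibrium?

6

Roommate i's FOC: ∂u_i/∂s_i = α_i − s_i = 0, so s_i* = α_i.
NE contributions = (4, 2); S = 6.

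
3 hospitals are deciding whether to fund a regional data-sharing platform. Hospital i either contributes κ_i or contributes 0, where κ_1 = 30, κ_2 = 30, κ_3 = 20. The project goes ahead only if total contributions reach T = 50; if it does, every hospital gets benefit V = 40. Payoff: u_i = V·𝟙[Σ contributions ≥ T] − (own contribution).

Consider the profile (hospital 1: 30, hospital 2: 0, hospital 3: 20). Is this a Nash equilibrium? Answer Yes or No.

Yes

Total = 50 ≥ 50: provided.
Hospital 1 (pledges 30, payoff 10): dropping to 0 → total 20, payoff 0. No gain.
Hospital 2 (pledges 0, payoff 40): pledging 30 → total 80, payoff 10. No gain.
Hospital 3 (pledges 20, payoff 20): dropping to 0 → total 30, payoff 0. No gain.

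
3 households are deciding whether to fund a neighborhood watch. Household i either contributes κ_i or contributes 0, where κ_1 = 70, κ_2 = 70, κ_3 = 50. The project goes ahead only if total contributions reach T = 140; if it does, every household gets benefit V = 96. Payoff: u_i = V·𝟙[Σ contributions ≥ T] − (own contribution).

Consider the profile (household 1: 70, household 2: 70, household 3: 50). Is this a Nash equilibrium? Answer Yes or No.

Total = 190 ≥ 140: provided.
Household 1 (pledges 70, payoff 26): dropping to 0 → total 120, payoff 0. No gain.
Household 2 (pledges 70, payoff 26): dropping to 0 → total 120, payoff 0. No gain.
Household 3 (pledges 50, payoff 46): dropping to 0 → total 140, payoff 96. Profitable deviation.

No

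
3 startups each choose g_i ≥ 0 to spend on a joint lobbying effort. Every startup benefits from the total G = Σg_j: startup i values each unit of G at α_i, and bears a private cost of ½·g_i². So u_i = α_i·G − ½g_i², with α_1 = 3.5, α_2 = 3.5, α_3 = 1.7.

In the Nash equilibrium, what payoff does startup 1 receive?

Startup i's FOC: ∂u_i/∂g_i = α_i − g_i = 0, so g_i* = α_i.
NE contributions = (3.5, 3.5, 1.7); G = 8.7.
u_1 = α_1·G − ½·(g_1)² = 3.5·8.7 − ½·3.5² = 24.325.

24.325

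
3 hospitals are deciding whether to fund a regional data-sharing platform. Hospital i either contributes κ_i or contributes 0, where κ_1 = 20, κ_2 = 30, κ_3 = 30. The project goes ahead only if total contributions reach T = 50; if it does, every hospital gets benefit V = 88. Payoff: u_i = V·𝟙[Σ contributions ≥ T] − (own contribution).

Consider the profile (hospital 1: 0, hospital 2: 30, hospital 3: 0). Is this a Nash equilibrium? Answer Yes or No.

No

Total = 30 < 50: not provided.
Hospital 1 (pledges 0, payoff 0): pledging 20 → total 50, payoff 68. Profitable deviation.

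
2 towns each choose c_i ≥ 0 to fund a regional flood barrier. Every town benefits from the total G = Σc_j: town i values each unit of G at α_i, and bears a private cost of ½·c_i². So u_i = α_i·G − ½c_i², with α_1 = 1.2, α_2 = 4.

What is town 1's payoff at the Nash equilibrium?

Town i's FOC: ∂u_i/∂c_i = α_i − c_i = 0, so c_i* = α_i.
NE contributions = (1.2, 4); G = 5.2.
u_1 = α_1·G − ½·(c_1)² = 1.2·5.2 − ½·1.2² = 5.52.

5.52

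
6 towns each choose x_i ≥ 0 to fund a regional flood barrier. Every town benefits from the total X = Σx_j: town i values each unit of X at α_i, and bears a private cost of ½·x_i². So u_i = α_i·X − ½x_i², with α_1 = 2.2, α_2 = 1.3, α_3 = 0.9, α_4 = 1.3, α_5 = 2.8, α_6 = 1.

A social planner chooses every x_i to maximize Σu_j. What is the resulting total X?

57

Planner FOC: ∂(Σu_j)/∂x_i = (Σα_j) − x_i = 0, so x_i^SO = Σα_j = 9.5 for every i; X^SO = 57.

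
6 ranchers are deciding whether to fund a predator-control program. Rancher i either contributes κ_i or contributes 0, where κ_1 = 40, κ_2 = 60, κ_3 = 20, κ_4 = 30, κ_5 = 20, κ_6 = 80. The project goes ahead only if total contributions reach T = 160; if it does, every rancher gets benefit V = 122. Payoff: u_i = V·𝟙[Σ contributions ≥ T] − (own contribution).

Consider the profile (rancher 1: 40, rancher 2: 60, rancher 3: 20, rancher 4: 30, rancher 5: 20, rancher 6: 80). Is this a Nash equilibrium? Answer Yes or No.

Total = 250 ≥ 160: provided.
Rancher 1 (pledges 40, payoff 82): dropping to 0 → total 210, payoff 122. Profitable deviation.

No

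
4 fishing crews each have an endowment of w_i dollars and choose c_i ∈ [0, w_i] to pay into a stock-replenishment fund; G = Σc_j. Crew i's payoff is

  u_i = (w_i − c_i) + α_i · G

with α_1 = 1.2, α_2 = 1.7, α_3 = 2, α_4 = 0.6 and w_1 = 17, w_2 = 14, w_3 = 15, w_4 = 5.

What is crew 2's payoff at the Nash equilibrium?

∂u_i/∂c_i = α_i − 1, so crew i contributes w_i if α_i > 1, else 0.
α_i > 1 for i ∈ {1, 2, 3}; NE contributions (17, 14, 15, 0), G = 46.
u_2 = (14 − 14) + 1.7·46 = 78.2.

78.2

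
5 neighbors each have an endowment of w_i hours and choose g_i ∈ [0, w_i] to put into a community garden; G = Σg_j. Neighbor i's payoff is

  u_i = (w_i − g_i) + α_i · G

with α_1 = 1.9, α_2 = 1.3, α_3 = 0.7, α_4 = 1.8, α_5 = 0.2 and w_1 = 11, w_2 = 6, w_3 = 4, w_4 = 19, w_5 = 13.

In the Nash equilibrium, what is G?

∂u_i/∂g_i = α_i − 1, so neighbor i contributes w_i if α_i > 1, else 0.
α_i > 1 for i ∈ {1, 2, 4}; NE contributions (11, 6, 0, 19, 0), G = 36.

36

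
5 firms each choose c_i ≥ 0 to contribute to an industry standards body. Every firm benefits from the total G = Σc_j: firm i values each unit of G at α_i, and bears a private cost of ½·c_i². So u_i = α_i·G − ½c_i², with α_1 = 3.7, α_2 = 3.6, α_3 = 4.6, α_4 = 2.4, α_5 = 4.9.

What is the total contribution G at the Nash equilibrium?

Firm i's FOC: ∂u_i/∂c_i = α_i − c_i = 0, so c_i* = α_i.
NE contributions = (3.7, 3.6, 4.6, 2.4, 4.9); G = 19.2.

19.2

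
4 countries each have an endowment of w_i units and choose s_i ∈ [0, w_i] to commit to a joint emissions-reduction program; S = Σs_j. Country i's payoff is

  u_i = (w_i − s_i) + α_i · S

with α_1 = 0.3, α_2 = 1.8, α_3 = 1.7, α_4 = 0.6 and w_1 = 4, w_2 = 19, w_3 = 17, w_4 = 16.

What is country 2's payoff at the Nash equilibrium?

∂u_i/∂s_i = α_i − 1, so country i contributes w_i if α_i > 1, else 0.
α_i > 1 for i ∈ {2, 3}; NE contributions (0, 19, 17, 0), S = 36.
u_2 = (19 − 19) + 1.8·36 = 64.8.

64.8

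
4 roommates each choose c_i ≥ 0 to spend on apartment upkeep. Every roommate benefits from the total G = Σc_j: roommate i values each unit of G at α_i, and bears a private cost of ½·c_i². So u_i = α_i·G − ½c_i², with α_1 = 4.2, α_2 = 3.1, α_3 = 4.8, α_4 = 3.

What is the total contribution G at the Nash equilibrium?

Roommate i's FOC: ∂u_i/∂c_i = α_i − c_i = 0, so c_i* = α_i.
NE contributions = (4.2, 3.1, 4.8, 3); G = 15.1.

15.1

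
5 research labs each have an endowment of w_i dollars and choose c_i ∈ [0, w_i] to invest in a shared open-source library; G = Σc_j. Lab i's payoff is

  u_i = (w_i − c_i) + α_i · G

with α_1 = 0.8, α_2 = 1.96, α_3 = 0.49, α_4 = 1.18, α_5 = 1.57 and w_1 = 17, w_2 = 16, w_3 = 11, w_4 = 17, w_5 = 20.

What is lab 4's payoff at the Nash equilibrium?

∂u_i/∂c_i = α_i − 1, so lab i contributes w_i if α_i > 1, else 0.
α_i > 1 for i ∈ {2, 4, 5}; NE contributions (0, 16, 0, 17, 20), G = 53.
u_4 = (17 − 17) + 1.18·53 = 62.54.

62.54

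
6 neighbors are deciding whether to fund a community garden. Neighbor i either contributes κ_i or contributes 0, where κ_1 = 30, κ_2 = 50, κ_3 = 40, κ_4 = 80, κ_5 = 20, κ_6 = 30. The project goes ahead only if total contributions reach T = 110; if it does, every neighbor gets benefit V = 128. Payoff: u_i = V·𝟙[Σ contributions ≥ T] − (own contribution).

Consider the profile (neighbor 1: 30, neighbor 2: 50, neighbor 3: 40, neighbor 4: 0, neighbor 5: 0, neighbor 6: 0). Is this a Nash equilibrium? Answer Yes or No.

Yes

Total = 120 ≥ 110: provided.
Neighbor 1 (pledges 30, payoff 98): dropping to 0 → total 90, payoff 0. No gain.
Neighbor 2 (pledges 50, payoff 78): dropping to 0 → total 70, payoff 0. No gain.
Neighbor 3 (pledges 40, payoff 88): dropping to 0 → total 80, payoff 0. No gain.
Neighbor 4 (pledges 0, payoff 128): pledging 80 → total 200, payoff 48. No gain.
Neighbor 5 (pledges 0, payoff 128): pledging 20 → total 140, payoff 108. No gain.
Neighbor 6 (pledges 0, payoff 128): pledging 30 → total 150, payoff 98. No gain.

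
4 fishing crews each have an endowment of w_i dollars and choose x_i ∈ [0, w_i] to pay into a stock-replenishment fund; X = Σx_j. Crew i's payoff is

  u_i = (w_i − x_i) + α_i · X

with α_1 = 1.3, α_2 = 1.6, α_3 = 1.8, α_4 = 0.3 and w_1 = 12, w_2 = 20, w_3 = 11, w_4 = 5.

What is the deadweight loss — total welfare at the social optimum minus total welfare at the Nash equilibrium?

20

∂u_i/∂x_i = α_i − 1, so crew i contributes w_i if α_i > 1, else 0.
α_i > 1 for i ∈ {1, 2, 3}; NE contributions (12, 20, 11, 0), X = 43.
W^NE = Σw_i − X^NE + (Σα_i)·X^NE = 48 + 4·43 = 220.
Planner: ∂(Σu_j)/∂x_i = Σα_j − 1 = 4 > 0, so everyone contributes w_i; X^SO = 48, W^SO = 48 + 4·48 = 240.
Deadweight loss = 20.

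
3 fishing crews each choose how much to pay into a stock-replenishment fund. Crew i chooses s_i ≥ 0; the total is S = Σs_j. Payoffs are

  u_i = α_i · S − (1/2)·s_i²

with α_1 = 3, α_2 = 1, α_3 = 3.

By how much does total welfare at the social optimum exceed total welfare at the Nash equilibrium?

34

Crew i's FOC: ∂u_i/∂s_i = α_i − s_i = 0, so s_i* = α_i.
NE contributions = (3, 1, 3); S = 7.
W^NE = (Σα)·S − ½Σα_i² = 7² − ½·19 = 39.5.
Planner sets s_i = Σα_j = 7 for every i, so S^SO = 3·7 = 21.
W^SO = (Σα)·S^SO − ½·3·(Σα)² = (3/2)·7² = 73.5.
Deadweight loss = W^SO − W^NE = 34.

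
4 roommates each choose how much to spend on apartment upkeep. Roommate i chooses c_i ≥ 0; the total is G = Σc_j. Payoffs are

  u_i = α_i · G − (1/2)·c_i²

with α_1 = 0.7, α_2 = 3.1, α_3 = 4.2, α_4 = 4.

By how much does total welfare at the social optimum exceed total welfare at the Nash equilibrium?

Roommate i's FOC: ∂u_i/∂c_i = α_i − c_i = 0, so c_i* = α_i.
NE contributions = (0.7, 3.1, 4.2, 4); G = 12.
W^NE = (Σα)·G − ½Σα_i² = 12² − ½·43.74 = 122.13.
Planner sets c_i = Σα_j = 12 for every i, so G^SO = 4·12 = 48.
W^SO = (Σα)·G^SO − ½·4·(Σα)² = (4/2)·12² = 288.
Deadweight loss = W^SO − W^NE = 165.87.

165.87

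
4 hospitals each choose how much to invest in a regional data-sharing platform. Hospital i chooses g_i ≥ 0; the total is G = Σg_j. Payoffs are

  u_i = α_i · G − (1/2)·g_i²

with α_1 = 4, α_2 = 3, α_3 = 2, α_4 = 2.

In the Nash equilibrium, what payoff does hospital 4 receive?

Hospital i's FOC: ∂u_i/∂g_i = α_i − g_i = 0, so g_i* = α_i.
NE contributions = (4, 3, 2, 2); G = 11.
u_4 = α_4·G − ½·(g_4)² = 2·11 − ½·2² = 20.

20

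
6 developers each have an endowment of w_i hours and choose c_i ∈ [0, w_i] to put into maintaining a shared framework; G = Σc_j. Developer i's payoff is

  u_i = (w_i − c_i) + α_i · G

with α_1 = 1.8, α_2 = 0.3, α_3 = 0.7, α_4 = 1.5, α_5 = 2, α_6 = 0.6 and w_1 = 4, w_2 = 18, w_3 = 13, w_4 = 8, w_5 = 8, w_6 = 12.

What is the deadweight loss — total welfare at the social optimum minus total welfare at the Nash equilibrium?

∂u_i/∂c_i = α_i − 1, so developer i contributes w_i if α_i > 1, else 0.
α_i > 1 for i ∈ {1, 4, 5}; NE contributions (4, 0, 0, 8, 8, 0), G = 20.
W^NE = Σw_i − G^NE + (Σα_i)·G^NE = 63 + 5.9·20 = 181.
Planner: ∂(Σu_j)/∂c_i = Σα_j − 1 = 5.9 > 0, so everyone contributes w_i; G^SO = 63, W^SO = 63 + 5.9·63 = 434.7.
Deadweight loss = 253.7.

253.7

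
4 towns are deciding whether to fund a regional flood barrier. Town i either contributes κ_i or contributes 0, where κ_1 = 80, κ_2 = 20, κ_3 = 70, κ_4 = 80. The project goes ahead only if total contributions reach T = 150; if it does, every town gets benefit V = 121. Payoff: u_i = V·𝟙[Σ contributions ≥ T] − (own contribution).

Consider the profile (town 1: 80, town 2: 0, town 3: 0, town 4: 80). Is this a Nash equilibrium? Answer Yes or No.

Yes

Total = 160 ≥ 150: provided.
Town 1 (pledges 80, payoff 41): dropping to 0 → total 80, payoff 0. No gain.
Town 2 (pledges 0, payoff 121): pledging 20 → total 180, payoff 101. No gain.
Town 3 (pledges 0, payoff 121): pledging 70 → total 230, payoff 51. No gain.
Town 4 (pledges 80, payoff 41): dropping to 0 → total 80, payoff 0. No gain.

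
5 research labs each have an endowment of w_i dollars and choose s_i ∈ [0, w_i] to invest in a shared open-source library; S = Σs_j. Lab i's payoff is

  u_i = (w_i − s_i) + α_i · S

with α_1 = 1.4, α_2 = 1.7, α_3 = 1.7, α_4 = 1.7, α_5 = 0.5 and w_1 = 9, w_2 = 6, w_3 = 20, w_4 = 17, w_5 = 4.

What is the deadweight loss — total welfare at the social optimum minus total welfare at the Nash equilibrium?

∂u_i/∂s_i = α_i − 1, so lab i contributes w_i if α_i > 1, else 0.
α_i > 1 for i ∈ {1, 2, 3, 4}; NE contributions (9, 6, 20, 17, 0), S = 52.
W^NE = Σw_i − S^NE + (Σα_i)·S^NE = 56 + 6·52 = 368.
Planner: ∂(Σu_j)/∂s_i = Σα_j − 1 = 6 > 0, so everyone contributes w_i; S^SO = 56, W^SO = 56 + 6·56 = 392.
Deadweight loss = 24.

24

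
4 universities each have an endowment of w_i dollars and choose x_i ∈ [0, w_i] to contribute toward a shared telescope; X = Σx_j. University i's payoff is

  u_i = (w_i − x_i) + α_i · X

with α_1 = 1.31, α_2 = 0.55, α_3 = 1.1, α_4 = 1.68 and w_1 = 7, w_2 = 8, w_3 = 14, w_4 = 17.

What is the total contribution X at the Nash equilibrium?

∂u_i/∂x_i = α_i − 1, so university i contributes w_i if α_i > 1, else 0.
α_i > 1 for i ∈ {1, 3, 4}; NE contributions (7, 0, 14, 17), X = 38.

38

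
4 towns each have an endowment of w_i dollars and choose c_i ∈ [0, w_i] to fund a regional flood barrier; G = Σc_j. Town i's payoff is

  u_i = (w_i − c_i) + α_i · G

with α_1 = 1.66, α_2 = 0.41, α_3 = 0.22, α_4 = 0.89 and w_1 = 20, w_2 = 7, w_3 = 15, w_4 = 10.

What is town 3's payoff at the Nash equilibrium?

∂u_i/∂c_i = α_i − 1, so town i contributes w_i if α_i > 1, else 0.
α_i > 1 for i ∈ {1}; NE contributions (20, 0, 0, 0), G = 20.
u_3 = (15 − 0) + 0.22·20 = 19.4.

19.4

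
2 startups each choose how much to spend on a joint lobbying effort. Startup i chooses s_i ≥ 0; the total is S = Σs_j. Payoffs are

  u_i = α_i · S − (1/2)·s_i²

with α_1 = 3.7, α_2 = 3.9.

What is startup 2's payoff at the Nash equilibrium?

Startup i's FOC: ∂u_i/∂s_i = α_i − s_i = 0, so s_i* = α_i.
NE contributions = (3.7, 3.9); S = 7.6.
u_2 = α_2·S − ½·(s_2)² = 3.9·7.6 − ½·3.9² = 22.035.

22.035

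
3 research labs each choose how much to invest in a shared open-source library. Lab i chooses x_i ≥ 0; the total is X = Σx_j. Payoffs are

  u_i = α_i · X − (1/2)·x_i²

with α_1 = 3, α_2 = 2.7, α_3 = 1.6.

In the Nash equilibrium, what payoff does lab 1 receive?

Lab i's FOC: ∂u_i/∂x_i = α_i − x_i = 0, so x_i* = α_i.
NE contributions = (3, 2.7, 1.6); X = 7.3.
u_1 = α_1·X − ½·(x_1)² = 3·7.3 − ½·3² = 17.4.

17.4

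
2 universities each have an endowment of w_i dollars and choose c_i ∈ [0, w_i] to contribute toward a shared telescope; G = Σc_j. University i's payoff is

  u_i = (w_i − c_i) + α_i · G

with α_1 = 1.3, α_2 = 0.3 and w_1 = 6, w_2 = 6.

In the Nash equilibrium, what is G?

∂u_i/∂c_i = α_i − 1, so university i contributes w_i if α_i > 1, else 0.
α_i > 1 for i ∈ {1}; NE contributions (6, 0), G = 6.

6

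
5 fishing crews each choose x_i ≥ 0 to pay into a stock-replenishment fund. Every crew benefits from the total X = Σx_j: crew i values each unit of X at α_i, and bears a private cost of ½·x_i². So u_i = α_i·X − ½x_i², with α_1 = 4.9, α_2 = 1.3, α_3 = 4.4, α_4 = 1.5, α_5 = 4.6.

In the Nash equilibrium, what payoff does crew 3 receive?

63.8

Crew i's FOC: ∂u_i/∂x_i = α_i − x_i = 0, so x_i* = α_i.
NE contributions = (4.9, 1.3, 4.4, 1.5, 4.6); X = 16.7.
u_3 = α_3·X − ½·(x_3)² = 4.4·16.7 − ½·4.4² = 63.8.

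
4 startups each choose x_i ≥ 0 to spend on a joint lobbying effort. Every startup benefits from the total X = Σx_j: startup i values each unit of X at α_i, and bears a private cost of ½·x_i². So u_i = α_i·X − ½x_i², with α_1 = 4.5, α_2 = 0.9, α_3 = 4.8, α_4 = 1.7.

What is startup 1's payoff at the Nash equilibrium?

Startup i's FOC: ∂u_i/∂x_i = α_i − x_i = 0, so x_i* = α_i.
NE contributions = (4.5, 0.9, 4.8, 1.7); X = 11.9.
u_1 = α_1·X − ½·(x_1)² = 4.5·11.9 − ½·4.5² = 43.425.

43.425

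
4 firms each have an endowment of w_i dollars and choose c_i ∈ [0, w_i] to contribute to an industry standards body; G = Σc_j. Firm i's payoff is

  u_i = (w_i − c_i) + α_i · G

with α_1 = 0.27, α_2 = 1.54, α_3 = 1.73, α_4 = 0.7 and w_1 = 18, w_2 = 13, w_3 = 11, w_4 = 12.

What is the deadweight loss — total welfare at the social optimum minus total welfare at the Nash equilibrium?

97.2

∂u_i/∂c_i = α_i − 1, so firm i contributes w_i if α_i > 1, else 0.
α_i > 1 for i ∈ {2, 3}; NE contributions (0, 13, 11, 0), G = 24.
W^NE = Σw_i − G^NE + (Σα_i)·G^NE = 54 + 3.24·24 = 131.76.
Planner: ∂(Σu_j)/∂c_i = Σα_j − 1 = 3.24 > 0, so everyone contributes w_i; G^SO = 54, W^SO = 54 + 3.24·54 = 228.96.
Deadweight loss = 97.2.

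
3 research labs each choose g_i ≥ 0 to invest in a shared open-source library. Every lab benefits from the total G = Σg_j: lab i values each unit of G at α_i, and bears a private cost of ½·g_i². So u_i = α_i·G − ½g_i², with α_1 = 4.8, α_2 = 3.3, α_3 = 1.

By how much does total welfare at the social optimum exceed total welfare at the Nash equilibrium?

58.87

Lab i's FOC: ∂u_i/∂g_i = α_i − g_i = 0, so g_i* = α_i.
NE contributions = (4.8, 3.3, 1); G = 9.1.
W^NE = (Σα)·G − ½Σα_i² = 9.1² − ½·34.93 = 65.345.
Planner sets g_i = Σα_j = 9.1 for every i, so G^SO = 3·9.1 = 27.3.
W^SO = (Σα)·G^SO − ½·3·(Σα)² = (3/2)·9.1² = 124.215.
Deadweight loss = W^SO − W^NE = 58.87.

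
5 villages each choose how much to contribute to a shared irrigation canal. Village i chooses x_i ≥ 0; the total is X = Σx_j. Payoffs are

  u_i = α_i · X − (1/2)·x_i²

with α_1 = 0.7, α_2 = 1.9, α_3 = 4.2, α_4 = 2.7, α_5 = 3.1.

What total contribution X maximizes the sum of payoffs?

Planner FOC: ∂(Σu_j)/∂x_i = (Σα_j) − x_i = 0, so x_i^SO = Σα_j = 12.6 for every i; X^SO = 63.

63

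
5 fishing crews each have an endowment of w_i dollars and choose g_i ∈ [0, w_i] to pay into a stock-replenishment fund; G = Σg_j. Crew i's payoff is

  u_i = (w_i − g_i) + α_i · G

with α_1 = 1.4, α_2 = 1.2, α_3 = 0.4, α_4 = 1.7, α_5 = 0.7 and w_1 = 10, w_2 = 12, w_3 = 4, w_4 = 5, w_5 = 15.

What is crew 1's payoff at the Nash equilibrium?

37.8

∂u_i/∂g_i = α_i − 1, so crew i contributes w_i if α_i > 1, else 0.
α_i > 1 for i ∈ {1, 2, 4}; NE contributions (10, 12, 0, 5, 0), G = 27.
u_1 = (10 − 10) + 1.4·27 = 37.8.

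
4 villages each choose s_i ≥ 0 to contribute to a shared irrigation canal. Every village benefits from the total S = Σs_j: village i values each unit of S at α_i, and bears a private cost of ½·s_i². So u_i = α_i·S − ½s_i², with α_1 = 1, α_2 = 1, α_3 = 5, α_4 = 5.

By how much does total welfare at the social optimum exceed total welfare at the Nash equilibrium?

170

Village i's FOC: ∂u_i/∂s_i = α_i − s_i = 0, so s_i* = α_i.
NE contributions = (1, 1, 5, 5); S = 12.
W^NE = (Σα)·S − ½Σα_i² = 12² − ½·52 = 118.
Planner sets s_i = Σα_j = 12 for every i, so S^SO = 4·12 = 48.
W^SO = (Σα)·S^SO − ½·4·(Σα)² = (4/2)·12² = 288.
Deadweight loss = W^SO − W^NE = 170.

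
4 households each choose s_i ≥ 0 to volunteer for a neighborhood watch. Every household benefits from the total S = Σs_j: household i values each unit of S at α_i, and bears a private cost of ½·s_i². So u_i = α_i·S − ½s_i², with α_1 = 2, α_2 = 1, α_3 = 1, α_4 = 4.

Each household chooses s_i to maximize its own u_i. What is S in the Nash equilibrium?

Household i's FOC: ∂u_i/∂s_i = α_i − s_i = 0, so s_i* = α_i.
NE contributions = (2, 1, 1, 4); S = 8.

8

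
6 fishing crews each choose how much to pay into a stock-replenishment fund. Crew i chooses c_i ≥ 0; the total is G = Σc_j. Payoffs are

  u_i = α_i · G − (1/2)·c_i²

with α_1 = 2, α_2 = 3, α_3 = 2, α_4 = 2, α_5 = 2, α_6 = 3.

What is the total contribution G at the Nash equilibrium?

Crew i's FOC: ∂u_i/∂c_i = α_i − c_i = 0, so c_i* = α_i.
NE contributions = (2, 3, 2, 2, 2, 3); G = 14.

14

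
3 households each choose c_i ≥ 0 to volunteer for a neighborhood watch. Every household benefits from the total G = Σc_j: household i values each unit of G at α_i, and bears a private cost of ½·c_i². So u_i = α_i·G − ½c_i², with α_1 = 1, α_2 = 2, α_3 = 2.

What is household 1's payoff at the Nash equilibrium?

Household i's FOC: ∂u_i/∂c_i = α_i − c_i = 0, so c_i* = α_i.
NE contributions = (1, 2, 2); G = 5.
u_1 = α_1·G − ½·(c_1)² = 1·5 − ½·1² = 4.5.

4.5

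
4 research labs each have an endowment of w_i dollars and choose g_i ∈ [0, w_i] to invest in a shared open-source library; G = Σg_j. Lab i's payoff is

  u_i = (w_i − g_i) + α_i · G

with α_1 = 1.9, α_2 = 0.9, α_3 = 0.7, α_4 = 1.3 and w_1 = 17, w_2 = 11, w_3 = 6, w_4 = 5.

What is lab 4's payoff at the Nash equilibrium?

∂u_i/∂g_i = α_i − 1, so lab i contributes w_i if α_i > 1, else 0.
α_i > 1 for i ∈ {1, 4}; NE contributions (17, 0, 0, 5), G = 22.
u_4 = (5 − 5) + 1.3·22 = 28.6.

28.6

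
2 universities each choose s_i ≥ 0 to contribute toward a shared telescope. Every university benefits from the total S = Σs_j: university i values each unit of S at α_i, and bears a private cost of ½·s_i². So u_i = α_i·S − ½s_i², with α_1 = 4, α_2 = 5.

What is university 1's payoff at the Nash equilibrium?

University i's FOC: ∂u_i/∂s_i = α_i − s_i = 0, so s_i* = α_i.
NE contributions = (4, 5); S = 9.
u_1 = α_1·S − ½·(s_1)² = 4·9 − ½·4² = 28.

28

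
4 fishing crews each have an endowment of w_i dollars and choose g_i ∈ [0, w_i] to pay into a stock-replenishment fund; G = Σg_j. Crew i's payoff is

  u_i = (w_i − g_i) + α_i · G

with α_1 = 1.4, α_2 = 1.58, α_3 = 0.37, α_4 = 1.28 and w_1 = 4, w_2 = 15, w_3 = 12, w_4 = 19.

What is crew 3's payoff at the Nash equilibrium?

∂u_i/∂g_i = α_i − 1, so crew i contributes w_i if α_i > 1, else 0.
α_i > 1 for i ∈ {1, 2, 4}; NE contributions (4, 15, 0, 19), G = 38.
u_3 = (12 − 0) + 0.37·38 = 26.06.

26.06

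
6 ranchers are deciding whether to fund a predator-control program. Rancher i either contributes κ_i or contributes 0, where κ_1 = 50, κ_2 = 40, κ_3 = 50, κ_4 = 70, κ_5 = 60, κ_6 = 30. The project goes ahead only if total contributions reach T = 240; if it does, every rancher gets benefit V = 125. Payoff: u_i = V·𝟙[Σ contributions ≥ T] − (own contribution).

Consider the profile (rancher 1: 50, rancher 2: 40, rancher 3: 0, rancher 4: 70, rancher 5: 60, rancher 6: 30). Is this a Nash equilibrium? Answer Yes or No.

Total = 250 ≥ 240: provided.
Rancher 1 (pledges 50, payoff 75): dropping to 0 → total 200, payoff 0. No gain.
Rancher 2 (pledges 40, payoff 85): dropping to 0 → total 210, payoff 0. No gain.
Rancher 3 (pledges 0, payoff 125): pledging 50 → total 300, payoff 75. No gain.
Rancher 4 (pledges 70, payoff 55): dropping to 0 → total 180, payoff 0. No gain.
Rancher 5 (pledges 60, payoff 65): dropping to 0 → total 190, payoff 0. No gain.
Rancher 6 (pledges 30, payoff 95): dropping to 0 → total 220, payoff 0. No gain.

Yes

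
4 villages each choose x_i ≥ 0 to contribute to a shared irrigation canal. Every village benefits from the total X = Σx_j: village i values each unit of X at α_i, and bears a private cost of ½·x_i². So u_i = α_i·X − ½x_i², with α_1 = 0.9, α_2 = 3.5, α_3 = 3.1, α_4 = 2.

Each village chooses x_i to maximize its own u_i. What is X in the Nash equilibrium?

Village i's FOC: ∂u_i/∂x_i = α_i − x_i = 0, so x_i* = α_i.
NE contributions = (0.9, 3.5, 3.1, 2); X = 9.5.

9.5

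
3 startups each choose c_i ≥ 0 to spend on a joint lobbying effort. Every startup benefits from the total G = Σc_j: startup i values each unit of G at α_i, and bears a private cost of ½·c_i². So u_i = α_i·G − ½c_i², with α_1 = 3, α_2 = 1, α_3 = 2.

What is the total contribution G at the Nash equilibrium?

6

Startup i's FOC: ∂u_i/∂c_i = α_i − c_i = 0, so c_i* = α_i.
NE contributions = (3, 1, 2); G = 6.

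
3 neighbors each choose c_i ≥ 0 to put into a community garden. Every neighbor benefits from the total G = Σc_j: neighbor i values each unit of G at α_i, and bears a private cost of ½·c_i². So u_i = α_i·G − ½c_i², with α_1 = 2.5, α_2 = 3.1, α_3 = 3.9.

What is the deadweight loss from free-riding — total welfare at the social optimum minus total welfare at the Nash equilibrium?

Neighbor i's FOC: ∂u_i/∂c_i = α_i − c_i = 0, so c_i* = α_i.
NE contributions = (2.5, 3.1, 3.9); G = 9.5.
W^NE = (Σα)·G − ½Σα_i² = 9.5² − ½·31.07 = 74.715.
Planner sets c_i = Σα_j = 9.5 for every i, so G^SO = 3·9.5 = 28.5.
W^SO = (Σα)·G^SO − ½·3·(Σα)² = (3/2)·9.5² = 135.375.
Deadweight loss = W^SO − W^NE = 60.66.

60.66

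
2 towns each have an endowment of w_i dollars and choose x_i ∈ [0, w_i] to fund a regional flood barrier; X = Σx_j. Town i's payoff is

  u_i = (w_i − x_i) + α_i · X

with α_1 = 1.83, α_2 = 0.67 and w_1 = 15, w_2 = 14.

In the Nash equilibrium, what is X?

∂u_i/∂x_i = α_i − 1, so town i contributes w_i if α_i > 1, else 0.
α_i > 1 for i ∈ {1}; NE contributions (15, 0), X = 15.

15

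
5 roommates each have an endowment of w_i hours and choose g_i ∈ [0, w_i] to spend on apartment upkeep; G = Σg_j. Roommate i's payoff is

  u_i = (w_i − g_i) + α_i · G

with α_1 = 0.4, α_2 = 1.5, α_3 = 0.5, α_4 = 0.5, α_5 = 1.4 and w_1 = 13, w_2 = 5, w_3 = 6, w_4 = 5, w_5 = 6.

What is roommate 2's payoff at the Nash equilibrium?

∂u_i/∂g_i = α_i − 1, so roommate i contributes w_i if α_i > 1, else 0.
α_i > 1 for i ∈ {2, 5}; NE contributions (0, 5, 0, 0, 6), G = 11.
u_2 = (5 − 5) + 1.5·11 = 16.5.

16.5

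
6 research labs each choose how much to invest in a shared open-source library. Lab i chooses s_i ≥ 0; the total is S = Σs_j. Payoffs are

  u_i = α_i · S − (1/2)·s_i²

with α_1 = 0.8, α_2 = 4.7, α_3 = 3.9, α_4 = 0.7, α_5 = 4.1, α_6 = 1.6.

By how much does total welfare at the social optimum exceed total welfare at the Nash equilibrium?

528.18

Lab i's FOC: ∂u_i/∂s_i = α_i − s_i = 0, so s_i* = α_i.
NE contributions = (0.8, 4.7, 3.9, 0.7, 4.1, 1.6); S = 15.8.
W^NE = (Σα)·S − ½Σα_i² = 15.8² − ½·57.8 = 220.74.
Planner sets s_i = Σα_j = 15.8 for every i, so S^SO = 6·15.8 = 94.8.
W^SO = (Σα)·S^SO − ½·6·(Σα)² = (6/2)·15.8² = 748.92.
Deadweight loss = W^SO − W^NE = 528.18.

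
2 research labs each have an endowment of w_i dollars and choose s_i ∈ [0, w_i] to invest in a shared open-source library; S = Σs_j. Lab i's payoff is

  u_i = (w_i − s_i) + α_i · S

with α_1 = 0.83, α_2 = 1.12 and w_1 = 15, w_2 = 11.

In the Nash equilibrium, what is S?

∂u_i/∂s_i = α_i − 1, so lab i contributes w_i if α_i > 1, else 0.
α_i > 1 for i ∈ {2}; NE contributions (0, 11), S = 11.

11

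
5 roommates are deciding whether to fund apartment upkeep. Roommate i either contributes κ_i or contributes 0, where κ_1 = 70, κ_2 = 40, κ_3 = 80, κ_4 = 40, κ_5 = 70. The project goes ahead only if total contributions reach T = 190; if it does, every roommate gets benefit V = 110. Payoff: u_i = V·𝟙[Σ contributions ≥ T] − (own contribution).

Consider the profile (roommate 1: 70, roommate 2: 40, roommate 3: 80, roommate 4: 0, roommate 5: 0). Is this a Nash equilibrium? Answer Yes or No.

Yes

Total = 190 ≥ 190: provided.
Roommate 1 (pledges 70, payoff 40): dropping to 0 → total 120, payoff 0. No gain.
Roommate 2 (pledges 40, payoff 70): dropping to 0 → total 150, payoff 0. No gain.
Roommate 3 (pledges 80, payoff 30): dropping to 0 → total 110, payoff 0. No gain.
Roommate 4 (pledges 0, payoff 110): pledging 40 → total 230, payoff 70. No gain.
Roommate 5 (pledges 0, payoff 110): pledging 70 → total 260, payoff 40. No gain.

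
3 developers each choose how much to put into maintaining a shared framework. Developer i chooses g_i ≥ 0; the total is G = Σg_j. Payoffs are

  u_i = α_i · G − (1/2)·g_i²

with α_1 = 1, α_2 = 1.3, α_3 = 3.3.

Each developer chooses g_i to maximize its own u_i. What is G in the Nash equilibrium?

Developer i's FOC: ∂u_i/∂g_i = α_i − g_i = 0, so g_i* = α_i.
NE contributions = (1, 1.3, 3.3); G = 5.6.

5.6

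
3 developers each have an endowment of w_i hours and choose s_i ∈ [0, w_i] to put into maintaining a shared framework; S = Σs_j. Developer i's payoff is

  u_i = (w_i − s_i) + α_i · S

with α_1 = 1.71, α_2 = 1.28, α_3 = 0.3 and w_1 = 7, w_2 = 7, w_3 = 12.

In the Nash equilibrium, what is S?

14

∂u_i/∂s_i = α_i − 1, so developer i contributes w_i if α_i > 1, else 0.
α_i > 1 for i ∈ {1, 2}; NE contributions (7, 7, 0), S = 14.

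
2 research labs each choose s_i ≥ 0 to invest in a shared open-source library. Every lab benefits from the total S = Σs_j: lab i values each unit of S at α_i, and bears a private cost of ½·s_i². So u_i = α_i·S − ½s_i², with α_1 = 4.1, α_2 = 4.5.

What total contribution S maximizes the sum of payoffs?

Planner FOC: ∂(Σu_j)/∂s_i = (Σα_j) − s_i = 0, so s_i^SO = Σα_j = 8.6 for every i; S^SO = 17.2.

17.2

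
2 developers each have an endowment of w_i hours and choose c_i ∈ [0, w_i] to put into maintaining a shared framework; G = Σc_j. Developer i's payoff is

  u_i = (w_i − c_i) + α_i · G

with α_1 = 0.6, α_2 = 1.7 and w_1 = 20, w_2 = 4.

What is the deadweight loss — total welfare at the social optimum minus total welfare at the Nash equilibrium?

26

∂u_i/∂c_i = α_i − 1, so developer i contributes w_i if α_i > 1, else 0.
α_i > 1 for i ∈ {2}; NE contributions (0, 4), G = 4.
W^NE = Σw_i − G^NE + (Σα_i)·G^NE = 24 + 1.3·4 = 29.2.
Planner: ∂(Σu_j)/∂c_i = Σα_j − 1 = 1.3 > 0, so everyone contributes w_i; G^SO = 24, W^SO = 24 + 1.3·24 = 55.2.
Deadweight loss = 26.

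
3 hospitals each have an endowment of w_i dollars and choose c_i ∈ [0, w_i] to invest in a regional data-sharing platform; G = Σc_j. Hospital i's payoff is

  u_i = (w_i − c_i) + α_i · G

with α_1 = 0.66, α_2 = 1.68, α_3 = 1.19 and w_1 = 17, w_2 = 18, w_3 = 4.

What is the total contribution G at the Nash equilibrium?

∂u_i/∂c_i = α_i − 1, so hospital i contributes w_i if α_i > 1, else 0.
α_i > 1 for i ∈ {2, 3}; NE contributions (0, 18, 4), G = 22.

22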